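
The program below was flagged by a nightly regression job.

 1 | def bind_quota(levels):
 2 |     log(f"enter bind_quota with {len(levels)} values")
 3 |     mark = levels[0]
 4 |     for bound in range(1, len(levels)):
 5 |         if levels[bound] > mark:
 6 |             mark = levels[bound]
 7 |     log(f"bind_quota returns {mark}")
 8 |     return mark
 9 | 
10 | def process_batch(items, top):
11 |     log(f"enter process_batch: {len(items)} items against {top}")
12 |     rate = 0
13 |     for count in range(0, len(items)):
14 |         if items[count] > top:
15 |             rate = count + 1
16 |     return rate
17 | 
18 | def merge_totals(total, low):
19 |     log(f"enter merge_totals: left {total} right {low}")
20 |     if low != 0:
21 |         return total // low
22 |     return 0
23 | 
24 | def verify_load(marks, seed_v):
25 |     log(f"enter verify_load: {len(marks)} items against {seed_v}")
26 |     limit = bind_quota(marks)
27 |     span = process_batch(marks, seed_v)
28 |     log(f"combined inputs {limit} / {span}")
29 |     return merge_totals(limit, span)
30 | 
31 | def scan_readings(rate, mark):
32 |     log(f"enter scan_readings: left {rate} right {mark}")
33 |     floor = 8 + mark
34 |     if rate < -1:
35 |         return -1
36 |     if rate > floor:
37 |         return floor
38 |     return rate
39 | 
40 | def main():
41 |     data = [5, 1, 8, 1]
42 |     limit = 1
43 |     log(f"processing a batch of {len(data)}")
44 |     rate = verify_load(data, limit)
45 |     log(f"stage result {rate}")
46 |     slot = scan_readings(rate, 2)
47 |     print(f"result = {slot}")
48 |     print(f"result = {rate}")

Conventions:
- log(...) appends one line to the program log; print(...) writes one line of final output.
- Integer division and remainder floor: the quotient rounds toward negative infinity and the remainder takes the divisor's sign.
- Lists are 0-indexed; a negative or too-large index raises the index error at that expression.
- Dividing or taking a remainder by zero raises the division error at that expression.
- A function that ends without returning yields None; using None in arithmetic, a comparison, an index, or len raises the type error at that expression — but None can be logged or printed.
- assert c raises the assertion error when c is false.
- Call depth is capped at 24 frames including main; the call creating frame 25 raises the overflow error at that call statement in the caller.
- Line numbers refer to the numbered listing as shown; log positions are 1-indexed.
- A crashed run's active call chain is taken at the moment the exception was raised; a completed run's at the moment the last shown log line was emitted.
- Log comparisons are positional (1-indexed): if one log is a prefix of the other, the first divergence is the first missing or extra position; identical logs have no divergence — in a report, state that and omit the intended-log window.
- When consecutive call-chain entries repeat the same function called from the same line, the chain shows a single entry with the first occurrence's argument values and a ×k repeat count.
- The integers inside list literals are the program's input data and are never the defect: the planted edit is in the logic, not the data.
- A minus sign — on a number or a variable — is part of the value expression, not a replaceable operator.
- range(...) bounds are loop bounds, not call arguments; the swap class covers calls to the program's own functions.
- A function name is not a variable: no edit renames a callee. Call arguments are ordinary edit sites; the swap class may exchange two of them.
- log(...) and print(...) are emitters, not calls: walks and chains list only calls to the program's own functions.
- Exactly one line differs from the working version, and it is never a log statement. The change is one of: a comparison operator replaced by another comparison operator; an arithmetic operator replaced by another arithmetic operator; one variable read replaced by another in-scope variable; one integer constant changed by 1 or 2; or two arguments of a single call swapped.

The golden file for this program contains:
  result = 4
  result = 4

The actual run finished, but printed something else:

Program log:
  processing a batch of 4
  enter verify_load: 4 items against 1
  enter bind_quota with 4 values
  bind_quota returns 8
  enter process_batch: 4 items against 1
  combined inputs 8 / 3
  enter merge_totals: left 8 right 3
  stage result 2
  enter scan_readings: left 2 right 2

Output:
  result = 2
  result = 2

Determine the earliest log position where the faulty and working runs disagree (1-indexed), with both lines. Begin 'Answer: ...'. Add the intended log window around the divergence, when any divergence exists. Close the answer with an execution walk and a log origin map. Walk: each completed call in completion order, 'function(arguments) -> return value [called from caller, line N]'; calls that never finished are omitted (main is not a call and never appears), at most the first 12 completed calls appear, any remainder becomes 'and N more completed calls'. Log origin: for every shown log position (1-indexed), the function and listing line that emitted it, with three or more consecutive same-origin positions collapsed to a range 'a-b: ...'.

Answer: position 6; shown 'combined inputs 8 / 3' vs intended 'combined inputs 8 / 2'.
Intended log window:
  4: bind_quota returns 8
  5: enter process_batch: 4 items against 1
  6: combined inputs 8 / 2
  7: enter merge_totals: left 8 right 2
Execution walk:
  bind_quota([5, 1, 8, 1]) -> 8  [called from verify_load, line 26]
  process_batch([5, 1, 8, 1], 1) -> 3  [called from verify_load, line 27]
  merge_totals(8, 3) -> 2  [called from verify_load, line 29]
  verify_load([5, 1, 8, 1], 1) -> 2  [called from main, line 44]
  scan_readings(2, 2) -> 2  [called from main, line 46]
Origin of each log line:
  1: from main, line 43
  2: from verify_load, line 25
  3: from bind_quota, line 2
  4: from bind_quota, line 7
  5: from process_batch, line 11
  6: from verify_load, line 28
  7: from merge_totals, line 19
  8: from main, line 45
  9: from scan_readings, line 32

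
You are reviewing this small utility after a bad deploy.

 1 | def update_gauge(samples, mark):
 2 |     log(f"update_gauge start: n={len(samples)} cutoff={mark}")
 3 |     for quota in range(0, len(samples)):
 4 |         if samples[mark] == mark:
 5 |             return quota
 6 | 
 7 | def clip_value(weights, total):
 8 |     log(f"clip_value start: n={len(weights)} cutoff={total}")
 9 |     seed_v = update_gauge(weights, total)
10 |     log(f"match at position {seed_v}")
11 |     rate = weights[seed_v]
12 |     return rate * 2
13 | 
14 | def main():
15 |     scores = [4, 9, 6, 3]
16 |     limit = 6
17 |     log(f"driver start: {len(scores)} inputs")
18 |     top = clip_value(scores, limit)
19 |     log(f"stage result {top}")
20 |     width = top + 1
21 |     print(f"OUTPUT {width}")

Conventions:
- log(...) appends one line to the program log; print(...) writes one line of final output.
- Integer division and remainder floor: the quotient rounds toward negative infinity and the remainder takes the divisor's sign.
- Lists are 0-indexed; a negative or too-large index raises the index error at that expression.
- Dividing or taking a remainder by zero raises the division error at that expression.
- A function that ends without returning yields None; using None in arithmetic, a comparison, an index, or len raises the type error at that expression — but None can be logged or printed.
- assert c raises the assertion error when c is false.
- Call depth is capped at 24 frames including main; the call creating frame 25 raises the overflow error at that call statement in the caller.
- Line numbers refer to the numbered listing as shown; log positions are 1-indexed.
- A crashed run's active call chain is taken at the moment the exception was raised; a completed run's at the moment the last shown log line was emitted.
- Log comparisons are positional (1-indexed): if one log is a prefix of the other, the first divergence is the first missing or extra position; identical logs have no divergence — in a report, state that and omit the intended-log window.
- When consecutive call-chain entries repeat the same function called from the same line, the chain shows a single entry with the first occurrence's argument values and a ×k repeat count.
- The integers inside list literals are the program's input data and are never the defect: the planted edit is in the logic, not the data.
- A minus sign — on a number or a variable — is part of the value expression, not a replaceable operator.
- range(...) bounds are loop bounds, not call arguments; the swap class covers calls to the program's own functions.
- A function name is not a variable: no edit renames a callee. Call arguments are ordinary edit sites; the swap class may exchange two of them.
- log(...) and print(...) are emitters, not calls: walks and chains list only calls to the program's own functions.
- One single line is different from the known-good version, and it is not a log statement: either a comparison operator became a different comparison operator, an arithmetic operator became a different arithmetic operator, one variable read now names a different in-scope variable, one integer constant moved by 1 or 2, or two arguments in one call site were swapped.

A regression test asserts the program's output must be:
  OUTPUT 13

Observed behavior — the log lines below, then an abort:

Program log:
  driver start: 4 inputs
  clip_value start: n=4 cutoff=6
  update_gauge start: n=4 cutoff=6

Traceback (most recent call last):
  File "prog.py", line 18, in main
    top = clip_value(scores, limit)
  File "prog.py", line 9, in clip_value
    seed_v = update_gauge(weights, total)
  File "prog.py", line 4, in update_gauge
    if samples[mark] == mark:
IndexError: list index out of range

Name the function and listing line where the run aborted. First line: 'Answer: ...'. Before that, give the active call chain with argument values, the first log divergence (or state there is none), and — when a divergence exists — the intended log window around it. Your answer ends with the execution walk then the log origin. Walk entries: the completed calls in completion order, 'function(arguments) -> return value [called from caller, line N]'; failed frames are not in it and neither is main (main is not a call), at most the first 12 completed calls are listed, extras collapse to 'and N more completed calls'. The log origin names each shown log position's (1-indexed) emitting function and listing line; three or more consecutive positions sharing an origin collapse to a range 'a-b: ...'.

Answer: the error was raised in update_gauge, line 4.
Key observation: Only 3 log lines were emitted before the run died; the intended continuation was 'match at position 2'.
Call chain: main -> clip_value([4, 9, 6, 3], 6) (called at line 18) -> update_gauge([4, 9, 6, 3], 6) (called at line 9).
First divergence: position 4 (shown log ended at 3 lines; the working version continues: 'match at position 2').
Intended log window:
  2: clip_value start: n=4 cutoff=6
  3: update_gauge start: n=4 cutoff=6
  4: match at position 2
  5: stage result 12
Execution walk:
  (no call completed)
Log origins:
  1 — main, line 17
  2 — clip_value, line 8
  3 — update_gauge, line 2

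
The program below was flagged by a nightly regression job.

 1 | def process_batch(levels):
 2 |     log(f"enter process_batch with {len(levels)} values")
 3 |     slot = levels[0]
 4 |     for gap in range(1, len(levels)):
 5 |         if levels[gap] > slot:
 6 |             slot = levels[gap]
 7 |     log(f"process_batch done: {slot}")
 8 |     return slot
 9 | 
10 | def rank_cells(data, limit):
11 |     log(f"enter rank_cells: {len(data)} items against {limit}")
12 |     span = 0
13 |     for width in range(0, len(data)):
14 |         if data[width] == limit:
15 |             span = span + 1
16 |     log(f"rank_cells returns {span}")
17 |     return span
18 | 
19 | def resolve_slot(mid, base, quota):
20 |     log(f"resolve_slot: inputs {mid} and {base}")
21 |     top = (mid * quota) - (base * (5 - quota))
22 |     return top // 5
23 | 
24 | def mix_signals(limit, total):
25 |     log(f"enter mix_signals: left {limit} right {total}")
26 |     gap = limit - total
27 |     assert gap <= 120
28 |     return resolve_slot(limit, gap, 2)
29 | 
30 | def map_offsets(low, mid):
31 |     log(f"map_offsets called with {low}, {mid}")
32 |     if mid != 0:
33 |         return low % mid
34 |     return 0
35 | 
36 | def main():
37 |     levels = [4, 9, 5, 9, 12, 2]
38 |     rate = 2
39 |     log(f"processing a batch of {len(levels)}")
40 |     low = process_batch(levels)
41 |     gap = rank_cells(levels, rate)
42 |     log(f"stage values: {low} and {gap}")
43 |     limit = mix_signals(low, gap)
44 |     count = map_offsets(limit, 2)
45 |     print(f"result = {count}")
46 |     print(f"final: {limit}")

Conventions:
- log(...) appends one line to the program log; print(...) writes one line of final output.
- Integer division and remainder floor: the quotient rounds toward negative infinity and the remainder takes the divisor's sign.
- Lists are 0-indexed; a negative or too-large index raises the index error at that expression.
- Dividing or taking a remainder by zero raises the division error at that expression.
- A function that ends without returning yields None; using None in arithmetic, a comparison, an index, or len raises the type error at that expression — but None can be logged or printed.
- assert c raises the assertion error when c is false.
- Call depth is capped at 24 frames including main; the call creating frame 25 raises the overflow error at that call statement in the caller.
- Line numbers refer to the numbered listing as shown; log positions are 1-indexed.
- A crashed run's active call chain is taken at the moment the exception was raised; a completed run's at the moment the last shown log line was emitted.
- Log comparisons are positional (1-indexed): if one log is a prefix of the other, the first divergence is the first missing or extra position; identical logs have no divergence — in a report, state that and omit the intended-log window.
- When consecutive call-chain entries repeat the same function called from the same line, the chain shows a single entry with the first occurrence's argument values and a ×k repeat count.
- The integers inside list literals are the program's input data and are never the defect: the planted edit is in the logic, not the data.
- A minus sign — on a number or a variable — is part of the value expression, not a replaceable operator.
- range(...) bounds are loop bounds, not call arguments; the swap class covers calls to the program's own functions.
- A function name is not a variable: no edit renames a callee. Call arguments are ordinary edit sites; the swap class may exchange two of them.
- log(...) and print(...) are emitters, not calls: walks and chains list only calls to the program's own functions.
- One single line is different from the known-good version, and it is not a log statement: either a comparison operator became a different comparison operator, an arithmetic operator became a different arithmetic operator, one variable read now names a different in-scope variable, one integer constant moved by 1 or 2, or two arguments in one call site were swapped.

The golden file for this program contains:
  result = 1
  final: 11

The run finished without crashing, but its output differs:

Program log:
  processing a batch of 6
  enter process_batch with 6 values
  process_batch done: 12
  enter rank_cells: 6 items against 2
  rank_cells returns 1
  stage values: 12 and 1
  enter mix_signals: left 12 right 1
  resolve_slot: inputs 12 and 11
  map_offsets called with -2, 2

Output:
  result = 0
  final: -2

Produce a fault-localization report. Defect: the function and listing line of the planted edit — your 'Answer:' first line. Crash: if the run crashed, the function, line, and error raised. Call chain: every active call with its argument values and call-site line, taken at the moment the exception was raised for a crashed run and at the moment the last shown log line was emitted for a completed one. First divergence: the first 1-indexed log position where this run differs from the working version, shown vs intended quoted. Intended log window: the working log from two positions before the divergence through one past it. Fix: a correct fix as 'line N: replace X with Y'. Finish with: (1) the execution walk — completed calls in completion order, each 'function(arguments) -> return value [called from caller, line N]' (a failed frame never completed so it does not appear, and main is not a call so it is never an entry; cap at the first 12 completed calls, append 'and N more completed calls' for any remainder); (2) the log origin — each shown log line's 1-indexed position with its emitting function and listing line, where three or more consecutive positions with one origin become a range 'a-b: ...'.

Answer: the defect is in resolve_slot at line 21.
The tell: Log line 9 is where behavior first shows: 'map_offsets called with -2, 2' appears instead of 'map_offsets called with 11, 2'.
Call chain: main -> map_offsets(-2, 2) (called at line 44).
First divergence: at position 9 the run shows 'map_offsets called with -2, 2' where the working version logs 'map_offsets called with 11, 2'.
Intended log window:
  7: enter mix_signals: left 12 right 1
  8: resolve_slot: inputs 12 and 11
  9: map_offsets called with 11, 2
Execution walk:
  process_batch([4, 9, 5, 9, 12, 2]) -> 12  [called from main, line 40]
  rank_cells([4, 9, 5, 9, 12, 2], 2) -> 1  [called from main, line 41]
  resolve_slot(12, 11, 2) -> -2  [called from mix_signals, line 28]
  mix_signals(12, 1) -> -2  [called from main, line 43]
  map_offsets(-2, 2) -> 0  [called from main, line 44]
Log origins:
  1: emitted by main (line 39)
  2: emitted by process_batch (line 2)
  3: emitted by process_batch (line 7)
  4: emitted by rank_cells (line 11)
  5: emitted by rank_cells (line 16)
  6: emitted by main (line 42)
  7: emitted by mix_signals (line 25)
  8: emitted by resolve_slot (line 20)
  9: emitted by map_offsets (line 31)
A correct fix: line 21: replace `(mid * quota) - (base * (5 - quota))` with `(mid * quota) + (base * (5 - quota))`.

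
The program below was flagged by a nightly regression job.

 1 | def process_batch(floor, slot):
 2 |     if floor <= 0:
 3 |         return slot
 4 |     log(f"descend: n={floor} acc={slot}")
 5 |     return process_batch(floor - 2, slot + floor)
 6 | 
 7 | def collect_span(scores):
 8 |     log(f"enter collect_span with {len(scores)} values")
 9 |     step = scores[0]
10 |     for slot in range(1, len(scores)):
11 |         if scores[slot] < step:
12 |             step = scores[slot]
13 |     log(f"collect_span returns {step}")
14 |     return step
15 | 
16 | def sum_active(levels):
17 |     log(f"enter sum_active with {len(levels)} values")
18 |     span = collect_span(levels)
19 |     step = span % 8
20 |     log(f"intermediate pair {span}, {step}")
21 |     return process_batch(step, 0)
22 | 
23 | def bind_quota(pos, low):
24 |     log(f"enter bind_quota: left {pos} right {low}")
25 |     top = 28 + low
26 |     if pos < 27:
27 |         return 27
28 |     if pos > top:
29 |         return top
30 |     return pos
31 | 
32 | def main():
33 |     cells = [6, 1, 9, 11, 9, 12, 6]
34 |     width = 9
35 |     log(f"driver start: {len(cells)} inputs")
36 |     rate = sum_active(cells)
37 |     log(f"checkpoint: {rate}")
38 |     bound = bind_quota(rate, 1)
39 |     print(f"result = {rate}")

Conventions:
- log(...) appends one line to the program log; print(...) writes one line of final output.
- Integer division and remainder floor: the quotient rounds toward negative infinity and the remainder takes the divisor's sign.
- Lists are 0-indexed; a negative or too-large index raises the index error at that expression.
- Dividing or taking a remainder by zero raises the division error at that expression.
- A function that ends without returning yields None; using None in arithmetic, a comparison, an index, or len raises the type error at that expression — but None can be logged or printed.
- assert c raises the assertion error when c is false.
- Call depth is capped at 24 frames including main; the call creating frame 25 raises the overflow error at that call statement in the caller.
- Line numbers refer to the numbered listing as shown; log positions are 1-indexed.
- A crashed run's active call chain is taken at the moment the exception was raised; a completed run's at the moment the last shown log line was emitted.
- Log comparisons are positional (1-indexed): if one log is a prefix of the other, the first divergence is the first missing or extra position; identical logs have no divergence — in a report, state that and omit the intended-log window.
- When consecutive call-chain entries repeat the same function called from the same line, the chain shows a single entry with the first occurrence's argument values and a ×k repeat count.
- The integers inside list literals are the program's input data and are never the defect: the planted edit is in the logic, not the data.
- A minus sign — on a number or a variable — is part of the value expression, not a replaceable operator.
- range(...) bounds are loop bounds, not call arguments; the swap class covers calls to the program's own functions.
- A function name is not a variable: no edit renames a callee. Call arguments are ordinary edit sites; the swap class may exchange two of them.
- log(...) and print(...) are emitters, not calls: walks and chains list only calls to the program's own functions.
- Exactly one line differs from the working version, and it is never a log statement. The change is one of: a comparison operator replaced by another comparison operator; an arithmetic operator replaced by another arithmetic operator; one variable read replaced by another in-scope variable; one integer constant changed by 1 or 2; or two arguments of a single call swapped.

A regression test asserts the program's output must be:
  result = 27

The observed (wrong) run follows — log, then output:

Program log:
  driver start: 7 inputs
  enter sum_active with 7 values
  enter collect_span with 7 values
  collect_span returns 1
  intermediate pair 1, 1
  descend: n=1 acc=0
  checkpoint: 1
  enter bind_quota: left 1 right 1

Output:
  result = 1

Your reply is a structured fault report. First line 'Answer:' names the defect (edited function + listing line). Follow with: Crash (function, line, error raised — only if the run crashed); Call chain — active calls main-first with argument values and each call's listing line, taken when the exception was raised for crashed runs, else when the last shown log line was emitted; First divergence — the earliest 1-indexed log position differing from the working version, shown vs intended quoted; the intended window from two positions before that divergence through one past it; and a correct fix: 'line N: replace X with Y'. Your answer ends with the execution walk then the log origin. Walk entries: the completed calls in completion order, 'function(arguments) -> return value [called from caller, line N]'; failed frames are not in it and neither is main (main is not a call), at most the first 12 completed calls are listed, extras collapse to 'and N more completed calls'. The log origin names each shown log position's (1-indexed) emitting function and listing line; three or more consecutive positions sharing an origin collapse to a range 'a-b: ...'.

Answer: the defect is in main at line 39.
Key observation: The logs agree in full; only the final output differs.
Call chain: main -> bind_quota(1, 1) (called at line 38).
First divergence: none — the logs agree in full.
Execution walk:
  collect_span([6, 1, 9, 11, 9, 12, 6]) -> 1  [called from sum_active, line 18]
  process_batch(-1, 1) -> 1  [called from process_batch, line 5]
  process_batch(1, 0) -> 1  [called from sum_active, line 21]
  sum_active([6, 1, 9, 11, 9, 12, 6]) -> 1  [called from main, line 36]
  bind_quota(1, 1) -> 27  [called from main, line 38]
Log line origins:
  1: emitted by main (line 35)
  2: emitted by sum_active (line 17)
  3: emitted by collect_span (line 8)
  4: emitted by collect_span (line 13)
  5: emitted by sum_active (line 20)
  6: emitted by process_batch (line 4)
  7: emitted by main (line 37)
  8: emitted by bind_quota (line 24)
A correct fix: line 39: replace `rate` with `bound`.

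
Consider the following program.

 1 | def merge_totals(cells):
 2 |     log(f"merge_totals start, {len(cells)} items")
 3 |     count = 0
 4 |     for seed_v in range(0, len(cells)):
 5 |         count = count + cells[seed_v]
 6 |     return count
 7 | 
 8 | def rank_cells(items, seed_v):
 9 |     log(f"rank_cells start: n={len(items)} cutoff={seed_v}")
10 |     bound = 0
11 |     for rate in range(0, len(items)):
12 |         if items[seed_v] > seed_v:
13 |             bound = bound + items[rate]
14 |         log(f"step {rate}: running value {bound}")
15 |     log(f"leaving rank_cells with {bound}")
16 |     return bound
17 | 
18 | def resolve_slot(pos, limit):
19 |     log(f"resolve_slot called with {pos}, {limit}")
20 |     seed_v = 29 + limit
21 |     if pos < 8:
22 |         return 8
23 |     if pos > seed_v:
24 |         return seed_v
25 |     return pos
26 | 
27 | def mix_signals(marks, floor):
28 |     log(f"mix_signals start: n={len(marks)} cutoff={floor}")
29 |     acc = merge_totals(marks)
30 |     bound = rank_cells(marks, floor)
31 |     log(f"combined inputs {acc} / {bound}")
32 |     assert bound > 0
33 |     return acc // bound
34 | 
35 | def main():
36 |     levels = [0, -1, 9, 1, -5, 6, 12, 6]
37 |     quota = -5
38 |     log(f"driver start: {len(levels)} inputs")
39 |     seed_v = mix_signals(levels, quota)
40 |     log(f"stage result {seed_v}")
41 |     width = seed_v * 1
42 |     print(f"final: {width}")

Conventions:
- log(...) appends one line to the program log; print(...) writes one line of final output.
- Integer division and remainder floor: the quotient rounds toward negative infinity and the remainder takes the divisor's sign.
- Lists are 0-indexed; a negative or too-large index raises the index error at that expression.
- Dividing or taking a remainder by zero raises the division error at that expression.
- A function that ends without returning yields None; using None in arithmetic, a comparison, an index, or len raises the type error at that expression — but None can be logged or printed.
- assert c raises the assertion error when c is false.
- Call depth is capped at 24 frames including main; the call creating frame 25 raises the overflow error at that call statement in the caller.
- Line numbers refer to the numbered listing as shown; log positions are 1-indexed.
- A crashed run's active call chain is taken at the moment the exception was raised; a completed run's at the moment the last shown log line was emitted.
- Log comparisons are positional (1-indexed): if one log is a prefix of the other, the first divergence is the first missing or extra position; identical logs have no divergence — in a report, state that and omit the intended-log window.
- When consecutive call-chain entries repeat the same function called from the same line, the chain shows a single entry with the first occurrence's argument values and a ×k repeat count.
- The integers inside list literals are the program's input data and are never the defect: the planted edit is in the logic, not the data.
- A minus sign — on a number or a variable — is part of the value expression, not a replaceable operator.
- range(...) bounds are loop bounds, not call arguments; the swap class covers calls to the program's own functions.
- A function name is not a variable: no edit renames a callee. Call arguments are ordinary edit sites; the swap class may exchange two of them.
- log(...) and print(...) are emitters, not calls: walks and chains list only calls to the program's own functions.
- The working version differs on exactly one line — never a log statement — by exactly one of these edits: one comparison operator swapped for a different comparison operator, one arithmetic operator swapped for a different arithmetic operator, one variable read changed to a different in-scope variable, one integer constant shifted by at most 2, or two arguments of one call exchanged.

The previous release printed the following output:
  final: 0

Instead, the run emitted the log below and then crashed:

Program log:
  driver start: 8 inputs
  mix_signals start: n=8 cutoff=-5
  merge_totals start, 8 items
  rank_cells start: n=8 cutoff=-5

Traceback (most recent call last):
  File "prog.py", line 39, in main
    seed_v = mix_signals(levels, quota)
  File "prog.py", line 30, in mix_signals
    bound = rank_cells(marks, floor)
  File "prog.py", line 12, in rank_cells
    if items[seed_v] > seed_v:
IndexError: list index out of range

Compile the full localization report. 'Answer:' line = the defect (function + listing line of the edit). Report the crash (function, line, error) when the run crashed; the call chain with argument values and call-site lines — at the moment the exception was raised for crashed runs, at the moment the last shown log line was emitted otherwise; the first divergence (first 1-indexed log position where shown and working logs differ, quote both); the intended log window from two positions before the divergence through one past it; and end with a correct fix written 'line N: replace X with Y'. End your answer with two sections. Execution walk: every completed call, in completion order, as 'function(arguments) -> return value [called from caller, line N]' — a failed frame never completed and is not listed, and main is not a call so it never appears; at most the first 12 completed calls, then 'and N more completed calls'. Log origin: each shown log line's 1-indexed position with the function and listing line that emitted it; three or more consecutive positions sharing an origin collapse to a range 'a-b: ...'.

Answer: the defect is in rank_cells at line 12.
Core observation: A complete run would log 'step 0: running value 0' next, but this one stopped at 4 lines.
Crash: rank_cells, line 12, IndexError.
Call chain: main -> mix_signals([0, -1, 9, 1, -5, 6, 12, 6], -5) (called at line 39) -> rank_cells([0, -1, 9, 1, -5, 6, 12, 6], -5) (called at line 30).
First divergence: position 5 — the faulty run's log ends after 4 lines; the working version continues with 'step 0: running value 0'.
Intended log window:
  3: merge_totals start, 8 items
  4: rank_cells start: n=8 cutoff=-5
  5: step 0: running value 0
  6: step 1: running value -1
Execution walk:
  merge_totals([0, -1, 9, 1, -5, 6, 12, 6]) -> 28  [called from mix_signals, line 29]
Origin of each log line:
  1: logged in main at line 38
  2: logged in mix_signals at line 28
  3: logged in merge_totals at line 2
  4: logged in rank_cells at line 9
A correct fix: line 12: replace `items[seed_v]` with `items[rate]`.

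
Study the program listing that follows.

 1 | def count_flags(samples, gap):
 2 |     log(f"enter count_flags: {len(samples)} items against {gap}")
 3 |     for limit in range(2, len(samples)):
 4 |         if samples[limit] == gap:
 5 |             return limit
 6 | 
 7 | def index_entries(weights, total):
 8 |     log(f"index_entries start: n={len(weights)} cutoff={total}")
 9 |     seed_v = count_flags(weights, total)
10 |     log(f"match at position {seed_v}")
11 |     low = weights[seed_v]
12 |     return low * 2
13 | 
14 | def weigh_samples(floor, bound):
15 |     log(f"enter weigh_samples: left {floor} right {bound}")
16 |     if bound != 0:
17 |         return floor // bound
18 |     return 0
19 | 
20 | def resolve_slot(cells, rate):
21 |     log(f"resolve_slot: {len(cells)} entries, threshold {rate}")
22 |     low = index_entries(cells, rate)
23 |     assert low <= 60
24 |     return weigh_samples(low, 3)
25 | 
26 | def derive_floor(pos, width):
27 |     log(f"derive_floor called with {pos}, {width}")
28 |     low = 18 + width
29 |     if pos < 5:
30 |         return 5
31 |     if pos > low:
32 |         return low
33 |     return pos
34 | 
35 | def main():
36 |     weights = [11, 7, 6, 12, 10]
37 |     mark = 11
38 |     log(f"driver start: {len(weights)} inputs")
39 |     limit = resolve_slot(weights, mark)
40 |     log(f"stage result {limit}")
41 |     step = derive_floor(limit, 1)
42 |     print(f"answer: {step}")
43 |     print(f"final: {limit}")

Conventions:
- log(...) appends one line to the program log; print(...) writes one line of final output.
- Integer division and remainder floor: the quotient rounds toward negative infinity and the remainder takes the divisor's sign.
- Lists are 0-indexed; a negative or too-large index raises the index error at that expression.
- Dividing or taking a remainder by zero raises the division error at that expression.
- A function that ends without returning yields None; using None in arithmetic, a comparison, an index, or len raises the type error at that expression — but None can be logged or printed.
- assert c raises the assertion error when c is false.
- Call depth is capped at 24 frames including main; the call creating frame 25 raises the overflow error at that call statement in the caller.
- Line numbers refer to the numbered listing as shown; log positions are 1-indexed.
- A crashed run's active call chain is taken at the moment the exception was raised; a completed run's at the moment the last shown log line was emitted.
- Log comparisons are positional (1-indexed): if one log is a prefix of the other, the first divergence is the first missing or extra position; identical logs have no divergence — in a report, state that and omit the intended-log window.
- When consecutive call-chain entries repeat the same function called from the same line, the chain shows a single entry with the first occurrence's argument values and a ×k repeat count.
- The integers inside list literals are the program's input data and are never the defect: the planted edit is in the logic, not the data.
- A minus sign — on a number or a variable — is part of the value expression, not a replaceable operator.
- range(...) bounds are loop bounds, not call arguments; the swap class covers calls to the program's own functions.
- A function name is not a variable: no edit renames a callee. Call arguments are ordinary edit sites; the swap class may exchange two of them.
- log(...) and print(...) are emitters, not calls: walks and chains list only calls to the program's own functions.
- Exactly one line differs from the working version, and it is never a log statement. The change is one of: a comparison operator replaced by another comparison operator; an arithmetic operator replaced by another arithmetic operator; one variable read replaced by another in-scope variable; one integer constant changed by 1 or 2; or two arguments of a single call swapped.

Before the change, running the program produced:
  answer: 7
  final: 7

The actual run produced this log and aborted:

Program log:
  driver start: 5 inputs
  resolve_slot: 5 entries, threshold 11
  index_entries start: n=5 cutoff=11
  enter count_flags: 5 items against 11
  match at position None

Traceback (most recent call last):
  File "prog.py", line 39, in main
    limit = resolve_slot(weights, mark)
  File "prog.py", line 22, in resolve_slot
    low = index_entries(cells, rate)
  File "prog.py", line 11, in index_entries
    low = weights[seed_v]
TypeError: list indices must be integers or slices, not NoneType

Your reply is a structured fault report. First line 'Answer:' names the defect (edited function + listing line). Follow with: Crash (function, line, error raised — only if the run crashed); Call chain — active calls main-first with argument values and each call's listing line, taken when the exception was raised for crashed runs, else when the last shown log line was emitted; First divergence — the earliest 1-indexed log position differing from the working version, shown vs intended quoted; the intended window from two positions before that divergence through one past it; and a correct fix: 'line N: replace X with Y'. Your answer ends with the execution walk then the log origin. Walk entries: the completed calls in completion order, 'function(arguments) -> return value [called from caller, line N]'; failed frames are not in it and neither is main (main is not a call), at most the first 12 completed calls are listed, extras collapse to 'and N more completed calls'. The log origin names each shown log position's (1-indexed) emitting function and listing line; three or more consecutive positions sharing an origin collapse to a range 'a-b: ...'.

Answer: the defect is in count_flags at line 3.
Key observation: Log line 5 is where behavior first shows: 'match at position None' appears instead of 'match at position 0'.
Crash: index_entries, line 11, TypeError.
Call chain: main -> resolve_slot([11, 7, 6, 12, 10], 11) (called at line 39) -> index_entries([11, 7, 6, 12, 10], 11) (called at line 22).
First divergence: position 5 — the shown line 'match at position None' should read 'match at position 0'.
Intended log window:
  3: index_entries start: n=5 cutoff=11
  4: enter count_flags: 5 items against 11
  5: match at position 0
  6: enter weigh_samples: left 22 right 3
Execution walk:
  count_flags([11, 7, 6, 12, 10], 11) -> None  [called from index_entries, line 9]
Origin of each log line:
  1 — main, line 38
  2 — resolve_slot, line 21
  3 — index_entries, line 8
  4 — count_flags, line 2
  5 — index_entries, line 10
A correct fix: line 3: replace `2` with `0`.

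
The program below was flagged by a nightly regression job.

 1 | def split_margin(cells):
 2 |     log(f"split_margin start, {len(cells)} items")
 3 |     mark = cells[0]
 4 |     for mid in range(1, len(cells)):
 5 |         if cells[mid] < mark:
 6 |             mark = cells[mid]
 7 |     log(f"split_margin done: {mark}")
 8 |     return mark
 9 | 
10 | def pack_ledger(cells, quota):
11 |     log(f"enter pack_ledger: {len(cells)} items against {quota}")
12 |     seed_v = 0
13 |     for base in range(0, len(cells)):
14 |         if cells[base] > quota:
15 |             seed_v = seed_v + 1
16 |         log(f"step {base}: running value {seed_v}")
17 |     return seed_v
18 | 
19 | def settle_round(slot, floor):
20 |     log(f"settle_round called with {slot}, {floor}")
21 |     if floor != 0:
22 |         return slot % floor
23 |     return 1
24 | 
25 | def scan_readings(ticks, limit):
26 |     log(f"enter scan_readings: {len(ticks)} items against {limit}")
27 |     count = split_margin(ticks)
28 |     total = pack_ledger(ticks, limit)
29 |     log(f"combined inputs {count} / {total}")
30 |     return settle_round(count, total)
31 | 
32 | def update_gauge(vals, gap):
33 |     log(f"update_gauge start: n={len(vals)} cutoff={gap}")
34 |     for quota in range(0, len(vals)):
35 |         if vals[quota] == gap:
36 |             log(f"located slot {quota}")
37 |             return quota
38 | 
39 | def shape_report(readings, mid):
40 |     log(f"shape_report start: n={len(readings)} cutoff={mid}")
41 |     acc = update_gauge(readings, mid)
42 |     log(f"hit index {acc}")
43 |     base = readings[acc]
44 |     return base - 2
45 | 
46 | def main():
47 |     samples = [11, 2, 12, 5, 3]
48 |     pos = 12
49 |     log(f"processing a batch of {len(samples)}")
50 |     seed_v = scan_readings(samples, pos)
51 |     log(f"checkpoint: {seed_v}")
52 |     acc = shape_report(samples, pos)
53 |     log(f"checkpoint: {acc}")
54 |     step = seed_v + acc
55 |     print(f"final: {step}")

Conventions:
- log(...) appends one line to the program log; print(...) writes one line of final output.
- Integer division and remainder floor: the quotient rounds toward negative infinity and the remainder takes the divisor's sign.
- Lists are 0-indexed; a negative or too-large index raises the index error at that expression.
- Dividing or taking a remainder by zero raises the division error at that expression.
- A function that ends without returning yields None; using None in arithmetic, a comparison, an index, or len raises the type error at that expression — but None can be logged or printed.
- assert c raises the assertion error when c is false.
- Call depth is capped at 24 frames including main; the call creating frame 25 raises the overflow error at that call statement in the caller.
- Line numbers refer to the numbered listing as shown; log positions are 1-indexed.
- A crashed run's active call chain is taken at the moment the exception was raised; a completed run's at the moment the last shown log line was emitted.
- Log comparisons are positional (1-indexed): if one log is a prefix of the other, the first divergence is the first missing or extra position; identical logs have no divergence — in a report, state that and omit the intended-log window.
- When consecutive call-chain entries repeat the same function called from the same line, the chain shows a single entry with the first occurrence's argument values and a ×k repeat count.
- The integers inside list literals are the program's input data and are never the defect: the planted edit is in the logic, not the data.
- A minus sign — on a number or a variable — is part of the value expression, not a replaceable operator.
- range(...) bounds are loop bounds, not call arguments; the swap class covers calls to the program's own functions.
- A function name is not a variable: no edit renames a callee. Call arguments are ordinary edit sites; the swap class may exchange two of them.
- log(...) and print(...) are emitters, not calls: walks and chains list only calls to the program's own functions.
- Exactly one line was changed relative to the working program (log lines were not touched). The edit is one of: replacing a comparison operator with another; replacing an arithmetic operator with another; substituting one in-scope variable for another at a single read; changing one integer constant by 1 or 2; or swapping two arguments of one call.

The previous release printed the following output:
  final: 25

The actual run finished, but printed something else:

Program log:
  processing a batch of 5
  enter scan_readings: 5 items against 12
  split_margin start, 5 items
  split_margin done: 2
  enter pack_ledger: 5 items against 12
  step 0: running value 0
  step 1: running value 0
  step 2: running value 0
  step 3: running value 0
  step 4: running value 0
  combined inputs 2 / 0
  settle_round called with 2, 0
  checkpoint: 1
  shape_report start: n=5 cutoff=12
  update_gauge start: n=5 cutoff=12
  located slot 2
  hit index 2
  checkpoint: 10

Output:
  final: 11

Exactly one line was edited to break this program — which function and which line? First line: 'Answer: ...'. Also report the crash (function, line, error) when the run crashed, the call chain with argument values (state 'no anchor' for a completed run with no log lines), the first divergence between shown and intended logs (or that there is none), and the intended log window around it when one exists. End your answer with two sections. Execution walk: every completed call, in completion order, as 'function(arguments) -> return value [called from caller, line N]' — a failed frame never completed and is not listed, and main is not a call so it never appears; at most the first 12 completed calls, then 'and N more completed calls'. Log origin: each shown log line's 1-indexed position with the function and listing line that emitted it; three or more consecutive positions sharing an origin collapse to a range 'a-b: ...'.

Answer: the defect is in shape_report at line 44.
Key fact: At log position 18 the runs split — shown 'checkpoint: 10', but the working version logs 'checkpoint: 24'.
Call chain: main.
First divergence: at position 18 the run shows 'checkpoint: 10' where the working version logs 'checkpoint: 24'.
Intended log window:
  16: located slot 2
  17: hit index 2
  18: checkpoint: 24
Execution walk:
  split_margin([11, 2, 12, 5, 3]) -> 2  [called from scan_readings, line 27]
  pack_ledger([11, 2, 12, 5, 3], 12) -> 0  [called from scan_readings, line 28]
  settle_round(2, 0) -> 1  [called from scan_readings, line 30]
  scan_readings([11, 2, 12, 5, 3], 12) -> 1  [called from main, line 50]
  update_gauge([11, 2, 12, 5, 3], 12) -> 2  [called from shape_report, line 41]
  shape_report([11, 2, 12, 5, 3], 12) -> 10  [called from main, line 52]
Log origins:
  1: from main, line 49
  2: from scan_readings, line 26
  3: from split_margin, line 2
  4: from split_margin, line 7
  5: from pack_ledger, line 11
  6-10: from pack_ledger, line 16
  11: from scan_readings, line 29
  12: from settle_round, line 20
  13: from main, line 51
  14: from shape_report, line 40
  15: from update_gauge, line 33
  16: from update_gauge, line 36
  17: from shape_report, line 42
  18: from main, line 53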